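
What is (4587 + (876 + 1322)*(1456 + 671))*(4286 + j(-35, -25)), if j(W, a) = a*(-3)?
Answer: 20408315613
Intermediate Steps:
j(W, a) = -3*a
(4587 + (876 + 1322)*(1456 + 671))*(4286 + j(-35, -25)) = (4587 + (876 + 1322)*(1456 + 671))*(4286 - 3*(-25)) = (4587 + 2198*2127)*(4286 + 75) = (4587 + 4675146)*4361 = 4679733*4361 = 20408315613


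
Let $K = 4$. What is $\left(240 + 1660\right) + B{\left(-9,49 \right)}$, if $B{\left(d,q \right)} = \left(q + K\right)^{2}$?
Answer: $4709$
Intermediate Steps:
$B{\left(d,q \right)} = \left(4 + q\right)^{2}$ ($B{\left(d,q \right)} = \left(q + 4\right)^{2} = \left(4 + q\right)^{2}$)
$\left(240 + 1660\right) + B{\left(-9,49 \right)} = \left(240 + 1660\right) + \left(4 + 49\right)^{2} = 1900 + 53^{2} = 1900 + 2809 = 4709$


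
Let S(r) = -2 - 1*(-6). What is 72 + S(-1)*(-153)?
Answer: -540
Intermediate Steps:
S(r) = 4 (S(r) = -2 + 6 = 4)
72 + S(-1)*(-153) = 72 + 4*(-153) = 72 - 612 = -540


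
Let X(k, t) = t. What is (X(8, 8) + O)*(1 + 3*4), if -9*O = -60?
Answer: 572/3 ≈ 190.67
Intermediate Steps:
O = 20/3 (O = -1/9*(-60) = 20/3 ≈ 6.6667)
(X(8, 8) + O)*(1 + 3*4) = (8 + 20/3)*(1 + 3*4) = 44*(1 + 12)/3 = (44/3)*13 = 572/3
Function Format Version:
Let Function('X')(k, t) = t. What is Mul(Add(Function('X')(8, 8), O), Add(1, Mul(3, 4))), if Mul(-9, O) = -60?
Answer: Rational(572, 3) ≈ 190.67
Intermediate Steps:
O = Rational(20, 3) (O = Mul(Rational(-1, 9), -60) = Rational(20, 3) ≈ 6.6667)
Mul(Add(Function('X')(8, 8), O), Add(1, Mul(3, 4))) = Mul(Add(8, Rational(20, 3)), Add(1, Mul(3, 4))) = Mul(Rational(44, 3), Add(1, 12)) = Mul(Rational(44, 3), 13) = Rational(572, 3)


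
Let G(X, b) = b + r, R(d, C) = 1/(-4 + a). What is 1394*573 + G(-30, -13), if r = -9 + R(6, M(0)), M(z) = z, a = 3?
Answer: 798739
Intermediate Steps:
R(d, C) = -1 (R(d, C) = 1/(-4 + 3) = 1/(-1) = -1)
r = -10 (r = -9 - 1 = -10)
G(X, b) = -10 + b (G(X, b) = b - 10 = -10 + b)
1394*573 + G(-30, -13) = 1394*573 + (-10 - 13) = 798762 - 23 = 798739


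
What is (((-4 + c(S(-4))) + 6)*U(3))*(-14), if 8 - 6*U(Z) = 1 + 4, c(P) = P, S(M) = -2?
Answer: 0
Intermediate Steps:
U(Z) = ½ (U(Z) = 4/3 - (1 + 4)/6 = 4/3 - ⅙*5 = 4/3 - ⅚ = ½)
(((-4 + c(S(-4))) + 6)*U(3))*(-14) = (((-4 - 2) + 6)*(½))*(-14) = ((-6 + 6)*(½))*(-14) = (0*(½))*(-14) = 0*(-14) = 0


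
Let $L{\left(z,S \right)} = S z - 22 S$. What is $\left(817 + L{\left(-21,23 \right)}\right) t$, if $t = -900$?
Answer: $154800$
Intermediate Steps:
$L{\left(z,S \right)} = - 22 S + S z$
$\left(817 + L{\left(-21,23 \right)}\right) t = \left(817 + 23 \left(-22 - 21\right)\right) \left(-900\right) = \left(817 + 23 \left(-43\right)\right) \left(-900\right) = \left(817 - 989\right) \left(-900\right) = \left(-172\right) \left(-900\right) = 154800$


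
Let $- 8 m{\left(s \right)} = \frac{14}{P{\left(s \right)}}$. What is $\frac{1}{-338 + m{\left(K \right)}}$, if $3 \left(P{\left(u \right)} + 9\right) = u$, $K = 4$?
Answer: $- \frac{92}{31075} \approx -0.0029606$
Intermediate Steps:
$P{\left(u \right)} = -9 + \frac{u}{3}$
$m{\left(s \right)} = - \frac{7}{4 \left(-9 + \frac{s}{3}\right)}$ ($m{\left(s \right)} = - \frac{14 \frac{1}{-9 + \frac{s}{3}}}{8} = - \frac{7}{4 \left(-9 + \frac{s}{3}\right)}$)
$\frac{1}{-338 + m{\left(K \right)}} = \frac{1}{-338 - \frac{21}{-108 + 4 \cdot 4}} = \frac{1}{-338 - \frac{21}{-108 + 16}} = \frac{1}{-338 - \frac{21}{-92}} = \frac{1}{-338 - - \frac{21}{92}} = \frac{1}{-338 + \frac{21}{92}} = \frac{1}{- \frac{31075}{92}} = - \frac{92}{31075}$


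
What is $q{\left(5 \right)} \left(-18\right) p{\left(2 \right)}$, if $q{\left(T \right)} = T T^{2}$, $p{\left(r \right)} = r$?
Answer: $-4500$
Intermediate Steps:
$q{\left(T \right)} = T^{3}$
$q{\left(5 \right)} \left(-18\right) p{\left(2 \right)} = 5^{3} \left(-18\right) 2 = 125 \left(-18\right) 2 = \left(-2250\right) 2 = -4500$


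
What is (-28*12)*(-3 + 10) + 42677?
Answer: 40325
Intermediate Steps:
(-28*12)*(-3 + 10) + 42677 = -336*7 + 42677 = -2352 + 42677 = 40325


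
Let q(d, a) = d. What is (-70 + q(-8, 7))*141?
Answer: -10998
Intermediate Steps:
(-70 + q(-8, 7))*141 = (-70 - 8)*141 = -78*141 = -10998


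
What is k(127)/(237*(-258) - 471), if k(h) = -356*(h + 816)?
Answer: 14596/2679 ≈ 5.4483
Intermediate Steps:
k(h) = -290496 - 356*h (k(h) = -356*(816 + h) = -290496 - 356*h)
k(127)/(237*(-258) - 471) = (-290496 - 356*127)/(237*(-258) - 471) = (-290496 - 45212)/(-61146 - 471) = -335708/(-61617) = -335708*(-1/61617) = 14596/2679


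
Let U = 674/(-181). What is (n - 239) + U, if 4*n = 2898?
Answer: 174403/362 ≈ 481.78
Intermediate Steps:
U = -674/181 (U = 674*(-1/181) = -674/181 ≈ -3.7238)
n = 1449/2 (n = (1/4)*2898 = 1449/2 ≈ 724.50)
(n - 239) + U = (1449/2 - 239) - 674/181 = 971/2 - 674/181 = 174403/362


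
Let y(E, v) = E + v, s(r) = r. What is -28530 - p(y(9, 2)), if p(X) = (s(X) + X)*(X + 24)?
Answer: -29300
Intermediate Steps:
p(X) = 2*X*(24 + X) (p(X) = (X + X)*(X + 24) = (2*X)*(24 + X) = 2*X*(24 + X))
-28530 - p(y(9, 2)) = -28530 - 2*(9 + 2)*(24 + (9 + 2)) = -28530 - 2*11*(24 + 11) = -28530 - 2*11*35 = -28530 - 1*770 = -28530 - 770 = -29300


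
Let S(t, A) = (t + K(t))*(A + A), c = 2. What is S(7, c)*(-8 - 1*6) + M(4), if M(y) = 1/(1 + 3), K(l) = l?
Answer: -3135/4 ≈ -783.75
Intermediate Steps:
S(t, A) = 4*A*t (S(t, A) = (t + t)*(A + A) = (2*t)*(2*A) = 4*A*t)
M(y) = ¼ (M(y) = 1/4 = ¼)
S(7, c)*(-8 - 1*6) + M(4) = (4*2*7)*(-8 - 1*6) + ¼ = 56*(-8 - 6) + ¼ = 56*(-14) + ¼ = -784 + ¼ = -3135/4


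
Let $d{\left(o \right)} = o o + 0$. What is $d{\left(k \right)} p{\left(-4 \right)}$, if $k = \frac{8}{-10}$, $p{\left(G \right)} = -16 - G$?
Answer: $- \frac{192}{25} \approx -7.68$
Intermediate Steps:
$k = - \frac{4}{5}$ ($k = 8 \left(- \frac{1}{10}\right) = - \frac{4}{5} \approx -0.8$)
$d{\left(o \right)} = o^{2}$ ($d{\left(o \right)} = o^{2} + 0 = o^{2}$)
$d{\left(k \right)} p{\left(-4 \right)} = \left(- \frac{4}{5}\right)^{2} \left(-16 - -4\right) = \frac{16 \left(-16 + 4\right)}{25} = \frac{16}{25} \left(-12\right) = - \frac{192}{25}$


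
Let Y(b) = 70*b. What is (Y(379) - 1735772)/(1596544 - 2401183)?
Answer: 1709242/804639 ≈ 2.1242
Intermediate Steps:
(Y(379) - 1735772)/(1596544 - 2401183) = (70*379 - 1735772)/(1596544 - 2401183) = (26530 - 1735772)/(-804639) = -1709242*(-1/804639) = 1709242/804639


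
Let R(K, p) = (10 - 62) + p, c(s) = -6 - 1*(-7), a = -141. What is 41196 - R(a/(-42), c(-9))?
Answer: 41247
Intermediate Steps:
c(s) = 1 (c(s) = -6 + 7 = 1)
R(K, p) = -52 + p
41196 - R(a/(-42), c(-9)) = 41196 - (-52 + 1) = 41196 - 1*(-51) = 41196 + 51 = 41247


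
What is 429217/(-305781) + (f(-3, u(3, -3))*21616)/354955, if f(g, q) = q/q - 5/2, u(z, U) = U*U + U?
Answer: -162267363379/108538494855 ≈ -1.4950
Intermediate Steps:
u(z, U) = U + U**2 (u(z, U) = U**2 + U = U + U**2)
f(g, q) = -3/2 (f(g, q) = 1 - 5*1/2 = 1 - 5/2 = -3/2)
429217/(-305781) + (f(-3, u(3, -3))*21616)/354955 = 429217/(-305781) - 3/2*21616/354955 = 429217*(-1/305781) - 32424*1/354955 = -429217/305781 - 32424/354955 = -162267363379/108538494855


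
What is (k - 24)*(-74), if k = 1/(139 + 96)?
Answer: 417286/235 ≈ 1775.7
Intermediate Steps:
k = 1/235 ≈ 0.0042553
(k - 24)*(-74) = (1/235 - 24)*(-74) = -5639/235*(-74) = 417286/235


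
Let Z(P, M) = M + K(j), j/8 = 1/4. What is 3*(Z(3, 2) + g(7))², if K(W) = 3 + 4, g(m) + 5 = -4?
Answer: 0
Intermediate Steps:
g(m) = -9 (g(m) = -5 - 4 = -9)
j = 2 (j = 8*(1/4) = 8*(1*(¼)) = 8*(¼) = 2)
K(W) = 7
Z(P, M) = 7 + M (Z(P, M) = M + 7 = 7 + M)
3*(Z(3, 2) + g(7))² = 3*((7 + 2) - 9)² = 3*(9 - 9)² = 3*0² = 3*0 = 0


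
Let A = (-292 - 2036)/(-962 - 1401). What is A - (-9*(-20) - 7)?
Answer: -406471/2363 ≈ -172.01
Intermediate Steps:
A = 2328/2363 (A = -2328/(-2363) = -2328*(-1/2363) = 2328/2363 ≈ 0.98519)
A - (-9*(-20) - 7) = 2328/2363 - (-9*(-20) - 7) = 2328/2363 - (180 - 7) = 2328/2363 - 1*173 = 2328/2363 - 173 = -406471/2363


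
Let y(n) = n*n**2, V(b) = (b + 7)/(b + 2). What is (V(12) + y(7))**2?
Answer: 23242041/196 ≈ 1.1858e+5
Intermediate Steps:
V(b) = (7 + b)/(2 + b)
y(n) = n**3
(V(12) + y(7))**2 = ((7 + 12)/(2 + 12) + 7**3)**2 = (19/14 + 343)**2 = (4821/14)**2 = 23242041/196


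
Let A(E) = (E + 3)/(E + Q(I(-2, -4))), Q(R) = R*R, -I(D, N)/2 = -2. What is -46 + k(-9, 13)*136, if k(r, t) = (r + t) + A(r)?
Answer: 2670/7 ≈ 381.43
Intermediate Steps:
I(D, N) = 4 (I(D, N) = -2*(-2) = 4)
Q(R) = R²
A(E) = (3 + E)/(16 + E) (A(E) = (E + 3)/(E + 4²) = (3 + E)/(E + 16) = (3 + E)/(16 + E))
k(r, t) = r + t + (3 + r)/(16 + r) (k(r, t) = (r + t) + (3 + r)/(16 + r) = r + t + (3 + r)/(16 + r))
-46 + k(-9, 13)*136 = -46 + ((3 - 9 + (16 - 9)*(-9 + 13))/(16 - 9))*136 = -46 + ((3 - 9 + 7*4)/7)*136 = -46 + ((3 - 9 + 28)/7)*136 = -46 + ((⅐)*22)*136 = -46 + (22/7)*136 = -46 + 2992/7 = 2670/7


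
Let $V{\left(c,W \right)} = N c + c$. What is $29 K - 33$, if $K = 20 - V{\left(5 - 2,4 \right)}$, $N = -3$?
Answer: $721$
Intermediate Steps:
$V{\left(c,W \right)} = - 2 c$ ($V{\left(c,W \right)} = - 3 c + c = - 2 c$)
$K = 26$ ($K = 20 - - 2 \left(5 - 2\right) = 20 - \left(-2\right) 3 = 20 - -6 = 20 + 6 = 26$)
$29 K - 33 = 29 \cdot 26 - 33 = 754 - 33 = 721$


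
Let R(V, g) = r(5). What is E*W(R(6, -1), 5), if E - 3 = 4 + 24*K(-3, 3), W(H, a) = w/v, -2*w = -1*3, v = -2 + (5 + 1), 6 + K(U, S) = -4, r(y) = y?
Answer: -699/8 ≈ -87.375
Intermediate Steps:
R(V, g) = 5
K(U, S) = -10 (K(U, S) = -6 - 4 = -10)
v = 4 (v = -2 + 6 = 4)
w = 3/2 (w = -(-1)*3/2 = -½*(-3) = 3/2 ≈ 1.5000)
W(H, a) = 3/8 (W(H, a) = (3/2)/4 = (3/2)*(¼) = 3/8)
E = -233 (E = 3 + (4 + 24*(-10)) = 3 + (4 - 240) = 3 - 236 = -233)
E*W(R(6, -1), 5) = -233*3/8 = -699/8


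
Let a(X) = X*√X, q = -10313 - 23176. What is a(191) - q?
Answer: 33489 + 191*√191 ≈ 36129.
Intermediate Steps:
q = -33489
a(X) = X^(3/2)
a(191) - q = 191^(3/2) - 1*(-33489) = 191*√191 + 33489 = 33489 + 191*√191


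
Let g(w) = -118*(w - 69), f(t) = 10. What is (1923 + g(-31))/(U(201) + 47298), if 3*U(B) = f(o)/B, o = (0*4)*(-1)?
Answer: 8274969/28520704 ≈ 0.29014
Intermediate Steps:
o = 0 (o = 0*(-1) = 0)
U(B) = 10/(3*B) (U(B) = (10/B)/3 = 10/(3*B))
g(w) = 8142 - 118*w (g(w) = -118*(-69 + w) = 8142 - 118*w)
(1923 + g(-31))/(U(201) + 47298) = (1923 + (8142 - 118*(-31)))/((10/3)/201 + 47298) = (1923 + (8142 + 3658))/((10/3)*(1/201) + 47298) = (1923 + 11800)/(10/603 + 47298) = 13723/(28520704/603) = 13723*(603/28520704) = 8274969/28520704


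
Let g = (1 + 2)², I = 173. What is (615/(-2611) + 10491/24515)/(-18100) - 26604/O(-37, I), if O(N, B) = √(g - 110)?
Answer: -3078819/289639209125 + 26604*I*√101/101 ≈ -1.063e-5 + 2647.2*I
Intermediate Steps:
g = 9 (g = 3² = 9)
O(N, B) = I*√101 (O(N, B) = √(9 - 110) = √(-101) = I*√101)
(615/(-2611) + 10491/24515)/(-18100) - 26604/O(-37, I) = (615/(-2611) + 10491/24515)/(-18100) - 26604*(-I*√101/101) = (615*(-1/2611) + 10491*(1/24515))*(-1/18100) - (-26604)*I*√101/101 = (-615/2611 + 10491/24515)*(-1/18100) + 26604*I*√101/101 = (12315276/64008665)*(-1/18100) + 26604*I*√101/101 = -3078819/289639209125 + 26604*I*√101/101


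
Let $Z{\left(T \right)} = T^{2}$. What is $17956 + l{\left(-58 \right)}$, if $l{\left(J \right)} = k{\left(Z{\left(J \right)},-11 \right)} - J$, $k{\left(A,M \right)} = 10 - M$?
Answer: $18035$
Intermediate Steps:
$l{\left(J \right)} = 21 - J$ ($l{\left(J \right)} = \left(10 - -11\right) - J = \left(10 + 11\right) - J = 21 - J$)
$17956 + l{\left(-58 \right)} = 17956 + \left(21 - -58\right) = 17956 + \left(21 + 58\right) = 17956 + 79 = 18035$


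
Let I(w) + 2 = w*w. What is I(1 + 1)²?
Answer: 4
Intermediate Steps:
I(w) = -2 + w² (I(w) = -2 + w*w = -2 + w²)
I(1 + 1)² = (-2 + (1 + 1)²)² = (-2 + 2²)² = (-2 + 4)² = 2² = 4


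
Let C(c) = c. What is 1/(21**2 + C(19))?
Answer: 1/460 ≈ 0.0021739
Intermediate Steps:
1/(21**2 + C(19)) = 1/(21**2 + 19) = 1/(441 + 19) = 1/460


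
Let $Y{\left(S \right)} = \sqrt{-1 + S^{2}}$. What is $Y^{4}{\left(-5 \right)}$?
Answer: $576$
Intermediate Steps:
$Y^{4}{\left(-5 \right)} = \left(\sqrt{-1 + \left(-5\right)^{2}}\right)^{4} = \left(\sqrt{-1 + 25}\right)^{4} = \left(\sqrt{24}\right)^{4} = \left(2 \sqrt{6}\right)^{4} = 576$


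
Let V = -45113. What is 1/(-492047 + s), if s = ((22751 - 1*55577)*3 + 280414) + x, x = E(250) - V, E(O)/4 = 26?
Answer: -1/264894 ≈ -3.7751e-6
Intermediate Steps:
E(O) = 104 (E(O) = 4*26 = 104)
x = 45217 (x = 104 - 1*(-45113) = 104 + 45113 = 45217)
s = 227153 (s = ((22751 - 1*55577)*3 + 280414) + 45217 = ((22751 - 55577)*3 + 280414) + 45217 = (-32826*3 + 280414) + 45217 = (-98478 + 280414) + 45217 = 181936 + 45217 = 227153)
1/(-492047 + s) = 1/(-492047 + 227153) = 1/(-264894) = -1/264894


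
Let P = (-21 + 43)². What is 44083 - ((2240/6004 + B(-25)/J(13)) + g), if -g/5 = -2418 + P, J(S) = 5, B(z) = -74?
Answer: 258377839/7505 ≈ 34427.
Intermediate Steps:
P = 484 (P = 22² = 484)
g = 9670 (g = -5*(-2418 + 484) = -5*(-1934) = 9670)
44083 - ((2240/6004 + B(-25)/J(13)) + g) = 44083 - ((2240/6004 - 74/5) + 9670) = 44083 - ((2240*(1/6004) - 74*⅕) + 9670) = 44083 - ((560/1501 - 74/5) + 9670) = 44083 - (-108274/7505 + 9670) = 44083 - 1*72465076/7505 = 44083 - 72465076/7505 = 258377839/7505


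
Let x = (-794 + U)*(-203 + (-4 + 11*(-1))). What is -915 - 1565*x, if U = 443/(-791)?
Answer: -214425045255/791 ≈ -2.7108e+8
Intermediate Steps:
U = -443/791 (U = 443*(-1/791) = -443/791 ≈ -0.56005)
x = 137012346/791 (x = (-794 - 443/791)*(-203 + (-4 + 11*(-1))) = -628497*(-203 + (-4 - 11))/791 = -628497*(-203 - 15)/791 = -628497/791*(-218) = 137012346/791 ≈ 1.7321e+5)
-915 - 1565*x = -915 - 1565*137012346/791 = -915 - 214424321490/791 = -214425045255/791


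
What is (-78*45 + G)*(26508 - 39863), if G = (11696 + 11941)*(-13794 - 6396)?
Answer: 6373467281700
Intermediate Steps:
G = -477231030 (G = 23637*(-20190) = -477231030)
(-78*45 + G)*(26508 - 39863) = (-78*45 - 477231030)*(26508 - 39863) = (-3510 - 477231030)*(-13355) = -477234540*(-13355) = 6373467281700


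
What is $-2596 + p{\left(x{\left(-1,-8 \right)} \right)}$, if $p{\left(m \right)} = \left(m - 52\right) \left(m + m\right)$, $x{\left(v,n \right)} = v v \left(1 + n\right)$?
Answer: $-1770$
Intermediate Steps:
$x{\left(v,n \right)} = v^{2} \left(1 + n\right)$
$p{\left(m \right)} = 2 m \left(-52 + m\right)$ ($p{\left(m \right)} = \left(-52 + m\right) 2 m = 2 m \left(-52 + m\right)$)
$-2596 + p{\left(x{\left(-1,-8 \right)} \right)} = -2596 + 2 \left(-1\right)^{2} \left(1 - 8\right) \left(-52 + \left(-1\right)^{2} \left(1 - 8\right)\right) = -2596 + 2 \cdot 1 \left(-7\right) \left(-52 + 1 \left(-7\right)\right) = -2596 + 2 \left(-7\right) \left(-52 - 7\right) = -2596 + 2 \left(-7\right) \left(-59\right) = -2596 + 826 = -1770$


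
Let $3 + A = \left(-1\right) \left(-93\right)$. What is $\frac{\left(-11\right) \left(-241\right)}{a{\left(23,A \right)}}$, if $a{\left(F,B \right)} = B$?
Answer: $\frac{2651}{90} \approx 29.456$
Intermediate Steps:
$A = 90$ ($A = -3 - -93 = -3 + 93 = 90$)
$\frac{\left(-11\right) \left(-241\right)}{a{\left(23,A \right)}} = \frac{\left(-11\right) \left(-241\right)}{90} = 2651 \cdot \frac{1}{90} = \frac{2651}{90}$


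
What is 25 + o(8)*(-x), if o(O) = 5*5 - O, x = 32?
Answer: -519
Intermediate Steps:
o(O) = 25 - O
25 + o(8)*(-x) = 25 + (25 - 1*8)*(-1*32) = 25 + (25 - 8)*(-32) = 25 + 17*(-32) = 25 - 544 = -519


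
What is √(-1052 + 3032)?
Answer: 6*√55 ≈ 44.497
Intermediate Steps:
√(-1052 + 3032) = √1980 = 6*√55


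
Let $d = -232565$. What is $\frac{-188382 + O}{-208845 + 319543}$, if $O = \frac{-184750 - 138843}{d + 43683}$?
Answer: $- \frac{35581645331}{20908859636} \approx -1.7017$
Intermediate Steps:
$O = \frac{323593}{188882}$ ($O = \frac{-184750 - 138843}{-232565 + 43683} = - \frac{323593}{-188882} = \left(-323593\right) \left(- \frac{1}{188882}\right) = \frac{323593}{188882} \approx 1.7132$)
$\frac{-188382 + O}{-208845 + 319543} = \frac{-188382 + \frac{323593}{188882}}{-208845 + 319543} = - \frac{35581645331}{188882 \cdot 110698} = \left(- \frac{35581645331}{188882}\right) \frac{1}{110698} = - \frac{35581645331}{20908859636}$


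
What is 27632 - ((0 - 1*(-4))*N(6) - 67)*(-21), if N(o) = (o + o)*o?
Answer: 32273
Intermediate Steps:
N(o) = 2*o² (N(o) = (2*o)*o = 2*o²)
27632 - ((0 - 1*(-4))*N(6) - 67)*(-21) = 27632 - ((0 - 1*(-4))*(2*6²) - 67)*(-21) = 27632 - ((0 + 4)*(2*36) - 67)*(-21) = 27632 - (4*72 - 67)*(-21) = 27632 - (288 - 67)*(-21) = 27632 - 221*(-21) = 27632 - 1*(-4641) = 27632 + 4641 = 32273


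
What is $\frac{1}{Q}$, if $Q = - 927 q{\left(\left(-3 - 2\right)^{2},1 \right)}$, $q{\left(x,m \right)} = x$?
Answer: $- \frac{1}{23175} \approx -4.315 \cdot 10^{-5}$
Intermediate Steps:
$Q = -23175$ ($Q = - 927 \left(-3 - 2\right)^{2} = - 927 \left(-5\right)^{2} = \left(-927\right) 25 = -23175$)
$\frac{1}{Q} = \frac{1}{-23175} = - \frac{1}{23175}$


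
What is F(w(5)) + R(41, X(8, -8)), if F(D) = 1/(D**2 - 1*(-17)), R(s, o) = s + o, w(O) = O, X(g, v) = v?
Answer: 1387/42 ≈ 33.024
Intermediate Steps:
R(s, o) = o + s
F(D) = 1/(17 + D**2) (F(D) = 1/(D**2 + 17) = 1/(17 + D**2))
F(w(5)) + R(41, X(8, -8)) = 1/(17 + 5**2) + (-8 + 41) = 1/(17 + 25) + 33 = 1/42 + 33 = 1387/42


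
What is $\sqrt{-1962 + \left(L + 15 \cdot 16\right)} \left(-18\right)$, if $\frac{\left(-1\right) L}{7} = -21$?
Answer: $- 270 i \sqrt{7} \approx - 714.35 i$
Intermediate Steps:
$L = 147$ ($L = \left(-7\right) \left(-21\right) = 147$)
$\sqrt{-1962 + \left(L + 15 \cdot 16\right)} \left(-18\right) = \sqrt{-1962 + \left(147 + 15 \cdot 16\right)} \left(-18\right) = \sqrt{-1962 + \left(147 + 240\right)} \left(-18\right) = \sqrt{-1962 + 387} \left(-18\right) = \sqrt{-1575} \left(-18\right) = 15 i \sqrt{7} \left(-18\right) = - 270 i \sqrt{7}$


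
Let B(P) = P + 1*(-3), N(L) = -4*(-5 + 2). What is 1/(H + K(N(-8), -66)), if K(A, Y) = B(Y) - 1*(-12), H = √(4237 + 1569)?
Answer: 57/2557 + √5806/2557 ≈ 0.052091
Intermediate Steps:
N(L) = 12 (N(L) = -4*(-3) = 12)
H = √5806 ≈ 76.197
B(P) = -3 + P (B(P) = P - 3 = -3 + P)
K(A, Y) = 9 + Y (K(A, Y) = (-3 + Y) - 1*(-12) = (-3 + Y) + 12 = 9 + Y)
1/(H + K(N(-8), -66)) = 1/(√5806 + (9 - 66)) = 1/(√5806 - 57) = 1/(-57 + √5806)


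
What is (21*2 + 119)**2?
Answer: 25921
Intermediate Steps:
(21*2 + 119)**2 = (42 + 119)**2 = 161**2 = 25921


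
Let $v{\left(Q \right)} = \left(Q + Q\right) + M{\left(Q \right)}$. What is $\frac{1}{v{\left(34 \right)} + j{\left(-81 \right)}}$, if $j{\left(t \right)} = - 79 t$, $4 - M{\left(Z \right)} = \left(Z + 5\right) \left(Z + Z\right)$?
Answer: $\frac{1}{3819} \approx 0.00026185$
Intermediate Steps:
$M{\left(Z \right)} = 4 - 2 Z \left(5 + Z\right)$ ($M{\left(Z \right)} = 4 - \left(Z + 5\right) \left(Z + Z\right) = 4 - \left(5 + Z\right) 2 Z = 4 - 2 Z \left(5 + Z\right)$)
$v{\left(Q \right)} = 4 - 8 Q - 2 Q^{2}$ ($v{\left(Q \right)} = \left(Q + Q\right) - \left(-4 + 2 Q^{2} + 10 Q\right) = 2 Q - \left(-4 + 2 Q^{2} + 10 Q\right) = 4 - 8 Q - 2 Q^{2}$)
$\frac{1}{v{\left(34 \right)} + j{\left(-81 \right)}} = \frac{1}{\left(4 - 272 - 2 \cdot 34^{2}\right) - -6399} = \frac{1}{\left(4 - 272 - 2312\right) + 6399} = \frac{1}{-2580 + 6399} = \frac{1}{3819}$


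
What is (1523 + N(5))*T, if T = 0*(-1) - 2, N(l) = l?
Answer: -3056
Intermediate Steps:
T = -2 (T = 0 - 2 = -2)
(1523 + N(5))*T = (1523 + 5)*(-2) = 1528*(-2) = -3056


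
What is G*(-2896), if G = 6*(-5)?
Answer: 86880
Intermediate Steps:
G = -30
G*(-2896) = -30*(-2896) = 86880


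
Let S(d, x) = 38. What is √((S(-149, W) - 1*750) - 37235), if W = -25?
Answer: I*√37947 ≈ 194.8*I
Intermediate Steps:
√((S(-149, W) - 1*750) - 37235) = √((38 - 1*750) - 37235) = √((38 - 750) - 37235) = √(-712 - 37235) = √(-37947) = I*√37947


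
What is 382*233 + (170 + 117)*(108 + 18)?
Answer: 125168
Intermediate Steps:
382*233 + (170 + 117)*(108 + 18) = 89006 + 287*126 = 89006 + 36162 = 125168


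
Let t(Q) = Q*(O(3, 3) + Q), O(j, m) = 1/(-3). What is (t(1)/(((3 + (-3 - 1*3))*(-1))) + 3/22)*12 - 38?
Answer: -1112/33 ≈ -33.697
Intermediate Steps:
O(j, m) = -⅓
t(Q) = Q*(-⅓ + Q)
(t(1)/(((3 + (-3 - 1*3))*(-1))) + 3/22)*12 - 38 = ((1*(-⅓ + 1))/(((3 + (-3 - 1*3))*(-1))) + 3/22)*12 - 38 = ((1*(⅔))/(((3 + (-3 - 3))*(-1))) + 3*(1/22))*12 - 38 = (2/(3*(((3 - 6)*(-1)))) + 3/22)*12 - 38 = (2/(3*((-3*(-1)))) + 3/22)*12 - 38 = ((⅔)/3 + 3/22)*12 - 38 = ((⅔)*(⅓) + 3/22)*12 - 38 = (2/9 + 3/22)*12 - 38 = (71/198)*12 - 38 = 142/33 - 38 = -1112/33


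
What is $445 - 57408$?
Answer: $-56963$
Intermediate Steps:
$445 - 57408 = -56963$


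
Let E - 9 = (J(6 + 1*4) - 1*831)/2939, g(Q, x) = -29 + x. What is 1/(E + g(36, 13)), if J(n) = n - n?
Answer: -2939/21404 ≈ -0.13731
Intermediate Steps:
J(n) = 0
E = 25620/2939 (E = 9 + (0 - 1*831)/2939 = 9 + (0 - 831)*(1/2939) = 9 - 831*1/2939 = 9 - 831/2939 = 25620/2939 ≈ 8.7173)
1/(E + g(36, 13)) = 1/(25620/2939 + (-29 + 13)) = 1/(25620/2939 - 16) = 1/(-21404/2939) = -2939/21404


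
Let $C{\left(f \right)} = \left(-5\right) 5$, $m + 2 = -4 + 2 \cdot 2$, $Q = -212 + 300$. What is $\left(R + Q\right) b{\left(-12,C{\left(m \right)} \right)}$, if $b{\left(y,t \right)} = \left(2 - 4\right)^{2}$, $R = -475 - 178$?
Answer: $-2260$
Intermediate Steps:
$Q = 88$
$m = -2$ ($m = -2 + \left(-4 + 2 \cdot 2\right) = -2 + \left(-4 + 4\right) = -2 + 0 = -2$)
$R = -653$
$C{\left(f \right)} = -25$
$b{\left(y,t \right)} = 4$ ($b{\left(y,t \right)} = \left(-2\right)^{2} = 4$)
$\left(R + Q\right) b{\left(-12,C{\left(m \right)} \right)} = \left(-653 + 88\right) 4 = \left(-565\right) 4 = -2260$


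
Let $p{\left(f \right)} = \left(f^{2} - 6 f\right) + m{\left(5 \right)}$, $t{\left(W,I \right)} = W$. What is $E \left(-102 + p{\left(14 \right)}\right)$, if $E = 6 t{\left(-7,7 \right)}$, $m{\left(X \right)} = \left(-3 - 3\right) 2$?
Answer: $84$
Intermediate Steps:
$m{\left(X \right)} = -12$ ($m{\left(X \right)} = \left(-6\right) 2 = -12$)
$E = -42$ ($E = 6 \left(-7\right) = -42$)
$p{\left(f \right)} = -12 + f^{2} - 6 f$ ($p{\left(f \right)} = \left(f^{2} - 6 f\right) - 12 = -12 + f^{2} - 6 f$)
$E \left(-102 + p{\left(14 \right)}\right) = - 42 \left(-102 - \left(96 - 196\right)\right) = - 42 \left(-102 - -100\right) = - 42 \left(-102 + 100\right) = \left(-42\right) \left(-2\right) = 84$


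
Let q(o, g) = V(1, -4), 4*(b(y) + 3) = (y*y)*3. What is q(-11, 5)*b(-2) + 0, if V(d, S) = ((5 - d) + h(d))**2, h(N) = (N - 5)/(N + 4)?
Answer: 0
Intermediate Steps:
h(N) = (-5 + N)/(4 + N)
b(y) = -3 + 3*y**2/4 (b(y) = -3 + ((y*y)*3)/4 = -3 + (y**2*3)/4 = -3 + (3*y**2)/4 = -3 + 3*y**2/4)
V(d, S) = (5 - d + (-5 + d)/(4 + d))**2 (V(d, S) = ((5 - d) + (-5 + d)/(4 + d))**2 = (5 - d + (-5 + d)/(4 + d))**2)
q(o, g) = 256/25 (q(o, g) = (15 - 1*1**2 + 2*1)**2/(4 + 1)**2 = (15 - 1*1 + 2)**2/5**2 = (15 - 1 + 2)**2/25 = (1/25)*16**2 = (1/25)*256 = 256/25)
q(-11, 5)*b(-2) + 0 = 256*(-3 + (3/4)*(-2)**2)/25 + 0 = 256*(-3 + (3/4)*4)/25 + 0 = 256*(-3 + 3)/25 + 0 = (256/25)*0 + 0 = 0 + 0 = 0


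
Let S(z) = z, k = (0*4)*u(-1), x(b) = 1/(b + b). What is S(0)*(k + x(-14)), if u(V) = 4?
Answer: 0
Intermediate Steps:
x(b) = 1/(2*b)
k = 0 (k = (0*4)*4 = 0*4 = 0)
S(0)*(k + x(-14)) = 0*(0 + (½)/(-14)) = 0*(0 + (½)*(-1/14)) = 0*(0 - 1/28) = 0*(-1/28) = 0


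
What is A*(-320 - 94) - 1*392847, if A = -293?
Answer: -271545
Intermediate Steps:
A*(-320 - 94) - 1*392847 = -293*(-320 - 94) - 1*392847 = -293*(-414) - 392847 = 121302 - 392847 = -271545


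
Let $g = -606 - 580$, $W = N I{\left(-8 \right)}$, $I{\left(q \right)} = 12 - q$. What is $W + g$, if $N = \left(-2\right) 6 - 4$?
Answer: $-1506$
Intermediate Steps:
$N = -16$ ($N = -12 - 4 = -16$)
$W = -320$ ($W = - 16 \left(12 - -8\right) = - 16 \left(12 + 8\right) = \left(-16\right) 20 = -320$)
$g = -1186$ ($g = -606 - 580 = -1186$)
$W + g = -320 - 1186 = -1506$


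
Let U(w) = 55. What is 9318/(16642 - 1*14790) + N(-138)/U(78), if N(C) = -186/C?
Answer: 5922341/1171390 ≈ 5.0558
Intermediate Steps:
9318/(16642 - 1*14790) + N(-138)/U(78) = 9318/(16642 - 1*14790) - 186/(-138)/55 = 9318/(16642 - 14790) - 186*(-1/138)*(1/55) = 9318/1852 + (31/23)*(1/55) = 9318*(1/1852) + 31/1265 = 4659/926 + 31/1265 = 5922341/1171390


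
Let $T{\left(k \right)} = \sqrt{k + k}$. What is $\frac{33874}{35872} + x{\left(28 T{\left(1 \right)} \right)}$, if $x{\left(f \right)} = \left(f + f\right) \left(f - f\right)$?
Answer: $\frac{16937}{17936} \approx 0.9443$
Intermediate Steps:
$T{\left(k \right)} = \sqrt{2} \sqrt{k}$ ($T{\left(k \right)} = \sqrt{2 k} = \sqrt{2} \sqrt{k}$)
$x{\left(f \right)} = 0$ ($x{\left(f \right)} = 2 f 0 = 0$)
$\frac{33874}{35872} + x{\left(28 T{\left(1 \right)} \right)} = \frac{33874}{35872} + 0 = 33874 \cdot \frac{1}{35872} + 0 = \frac{16937}{17936} + 0 = \frac{16937}{17936}$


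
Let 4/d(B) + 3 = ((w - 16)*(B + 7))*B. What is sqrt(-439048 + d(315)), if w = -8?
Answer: 2*I*sqrt(650441760543162021)/2434323 ≈ 662.61*I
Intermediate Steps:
d(B) = 4/(-3 + B*(-168 - 24*B)) (d(B) = 4/(-3 + ((-8 - 16)*(B + 7))*B) = 4/(-3 + (-24*(7 + B))*B) = 4/(-3 + (-168 - 24*B)*B) = 4/(-3 + B*(-168 - 24*B)))
sqrt(-439048 + d(315)) = sqrt(-439048 - 4/(3 + 24*315**2 + 168*315)) = sqrt(-439048 - 4/(3 + 24*99225 + 52920)) = sqrt(-439048 - 4/(3 + 2381400 + 52920)) = sqrt(-439048 - 4/2434323) = sqrt(-1068784644508/2434323) = 2*I*sqrt(650441760543162021)/2434323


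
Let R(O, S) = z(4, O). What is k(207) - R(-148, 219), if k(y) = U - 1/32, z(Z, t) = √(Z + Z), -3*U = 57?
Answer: -609/32 - 2*√2 ≈ -21.860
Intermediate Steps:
U = -19 (U = -⅓*57 = -19)
z(Z, t) = √2*√Z (z(Z, t) = √(2*Z) = √2*√Z)
R(O, S) = 2*√2 (R(O, S) = √2*√4 = √2*2 = 2*√2)
k(y) = -609/32 (k(y) = -19 - 1/32 = -609/32)
k(207) - R(-148, 219) = -609/32 - 2*√2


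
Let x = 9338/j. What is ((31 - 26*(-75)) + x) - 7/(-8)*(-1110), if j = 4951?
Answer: 20034441/19804 ≈ 1011.6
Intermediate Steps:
x = 9338/4951 ≈ 1.8861
((31 - 26*(-75)) + x) - 7/(-8)*(-1110) = ((31 - 26*(-75)) + 9338/4951) - 7/(-8)*(-1110) = ((31 + 1950) + 9338/4951) - 7*(-⅛)*(-1110) = (1981 + 9338/4951) + (7/8)*(-1110) = 9817269/4951 - 3885/4 = 20034441/19804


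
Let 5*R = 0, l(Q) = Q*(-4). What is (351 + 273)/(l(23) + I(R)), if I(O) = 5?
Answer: -208/29 ≈ -7.1724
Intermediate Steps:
l(Q) = -4*Q
R = 0 (R = (⅕)*0 = 0)
(351 + 273)/(l(23) + I(R)) = (351 + 273)/(-4*23 + 5) = 624/(-92 + 5) = 624/(-87) = 624*(-1/87) = -208/29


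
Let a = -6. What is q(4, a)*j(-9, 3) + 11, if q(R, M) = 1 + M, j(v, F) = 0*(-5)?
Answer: 11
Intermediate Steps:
j(v, F) = 0
q(4, a)*j(-9, 3) + 11 = (1 - 6)*0 + 11 = -5*0 + 11 = 0 + 11 = 11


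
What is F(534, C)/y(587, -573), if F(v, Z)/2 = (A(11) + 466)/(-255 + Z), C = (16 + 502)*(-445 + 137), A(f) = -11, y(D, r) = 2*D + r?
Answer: -910/96039199 ≈ -9.4753e-6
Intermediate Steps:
y(D, r) = r + 2*D
C = -159544 (C = 518*(-308) = -159544)
F(v, Z) = 910/(-255 + Z) (F(v, Z) = 2*((-11 + 466)/(-255 + Z)) = 2*(455/(-255 + Z)) = 910/(-255 + Z))
F(534, C)/y(587, -573) = (910/(-255 - 159544))/(-573 + 2*587) = (910/(-159799))/(-573 + 1174) = (910*(-1/159799))/601 = -910/159799*1/601 = -910/96039199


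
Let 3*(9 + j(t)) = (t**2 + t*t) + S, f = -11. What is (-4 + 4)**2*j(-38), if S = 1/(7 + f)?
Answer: 0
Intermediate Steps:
S = -1/4 (S = 1/(7 - 11) = 1/(-4) = -1/4 ≈ -0.25000)
j(t) = -109/12 + 2*t**2/3 (j(t) = -9 + ((t**2 + t*t) - 1/4)/3 = -9 + ((t**2 + t**2) - 1/4)/3 = -9 + (2*t**2 - 1/4)/3 = -9 + (-1/4 + 2*t**2)/3 = -9 + (-1/12 + 2*t**2/3) = -109/12 + 2*t**2/3)
(-4 + 4)**2*j(-38) = (-4 + 4)**2*(-109/12 + (2/3)*(-38)**2) = 0**2*(-109/12 + (2/3)*1444) = 0*(-109/12 + 2888/3) = 0*(11443/12) = 0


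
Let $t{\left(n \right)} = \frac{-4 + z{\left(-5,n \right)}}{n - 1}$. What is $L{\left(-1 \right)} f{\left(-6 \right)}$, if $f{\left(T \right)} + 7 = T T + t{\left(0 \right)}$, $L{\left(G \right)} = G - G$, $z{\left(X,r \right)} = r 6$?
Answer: $0$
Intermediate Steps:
$z{\left(X,r \right)} = 6 r$
$L{\left(G \right)} = 0$
$t{\left(n \right)} = \frac{-4 + 6 n}{-1 + n}$ ($t{\left(n \right)} = \frac{-4 + 6 n}{n - 1} = \frac{-4 + 6 n}{-1 + n}$)
$f{\left(T \right)} = -3 + T^{2}$ ($f{\left(T \right)} = -7 + \left(T T + \frac{2 \left(-2 + 3 \cdot 0\right)}{-1 + 0}\right) = -7 + \left(T^{2} + \frac{2 \left(-2 + 0\right)}{-1}\right) = -7 + \left(T^{2} + 2 \left(-1\right) \left(-2\right)\right) = -7 + \left(T^{2} + 4\right) = -7 + \left(4 + T^{2}\right) = -3 + T^{2}$)
$L{\left(-1 \right)} f{\left(-6 \right)} = 0 \left(-3 + \left(-6\right)^{2}\right) = 0 \left(-3 + 36\right) = 0 \cdot 33 = 0$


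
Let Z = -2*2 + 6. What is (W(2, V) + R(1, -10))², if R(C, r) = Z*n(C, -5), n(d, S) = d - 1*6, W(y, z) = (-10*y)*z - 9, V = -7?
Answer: 14641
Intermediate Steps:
W(y, z) = -9 - 10*y*z (W(y, z) = -10*y*z - 9 = -9 - 10*y*z)
n(d, S) = -6 + d (n(d, S) = d - 6 = -6 + d)
Z = 2 (Z = -4 + 6 = 2)
R(C, r) = -12 + 2*C (R(C, r) = 2*(-6 + C) = -12 + 2*C)
(W(2, V) + R(1, -10))² = ((-9 - 10*2*(-7)) + (-12 + 2*1))² = ((-9 + 140) + (-12 + 2))² = (131 - 10)² = 121² = 14641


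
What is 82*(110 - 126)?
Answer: -1312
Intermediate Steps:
82*(110 - 126) = 82*(-16) = -1312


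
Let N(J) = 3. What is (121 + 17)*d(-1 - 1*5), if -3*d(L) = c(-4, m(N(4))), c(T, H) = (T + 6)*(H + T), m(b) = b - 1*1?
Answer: 184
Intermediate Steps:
m(b) = -1 + b (m(b) = b - 1 = -1 + b)
c(T, H) = (6 + T)*(H + T)
d(L) = 4/3 (d(L) = -((-4)**2 + 6*(-1 + 3) + 6*(-4) + (-1 + 3)*(-4))/3 = -(16 + 6*2 - 24 + 2*(-4))/3 = -(16 + 12 - 24 - 8)/3 = -1/3*(-4) = 4/3)
(121 + 17)*d(-1 - 1*5) = (121 + 17)*(4/3) = 138*(4/3) = 184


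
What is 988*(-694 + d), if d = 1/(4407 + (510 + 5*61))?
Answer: -1790289098/2611 ≈ -6.8567e+5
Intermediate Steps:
d = 1/5222 (d = 1/(4407 + (510 + 305)) = 1/(4407 + 815) = 1/5222 ≈ 0.00019150)
988*(-694 + d) = 988*(-694 + 1/5222) = 988*(-3624067/5222) = -1790289098/2611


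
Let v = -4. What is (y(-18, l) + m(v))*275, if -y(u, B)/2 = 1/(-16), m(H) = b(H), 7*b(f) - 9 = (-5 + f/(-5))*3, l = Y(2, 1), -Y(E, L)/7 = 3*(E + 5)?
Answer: -5995/56 ≈ -107.05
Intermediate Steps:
Y(E, L) = -105 - 21*E (Y(E, L) = -21*(E + 5) = -21*(5 + E) = -7*(15 + 3*E) = -105 - 21*E)
l = -147 (l = -105 - 21*2 = -105 - 42 = -147)
b(f) = -6/7 - 3*f/35 (b(f) = 9/7 + ((-5 + f/(-5))*3)/7 = 9/7 + ((-5 + f*(-⅕))*3)/7 = 9/7 + ((-5 - f/5)*3)/7 = 9/7 + (-15 - 3*f/5)/7 = 9/7 + (-15/7 - 3*f/35) = -6/7 - 3*f/35)
m(H) = -6/7 - 3*H/35
y(u, B) = ⅛ (y(u, B) = -2/(-16) = -2*(-1/16) = ⅛)
(y(-18, l) + m(v))*275 = (⅛ + (-6/7 - 3/35*(-4)))*275 = (⅛ + (-6/7 + 12/35))*275 = (⅛ - 18/35)*275 = -109/280*275 = -5995/56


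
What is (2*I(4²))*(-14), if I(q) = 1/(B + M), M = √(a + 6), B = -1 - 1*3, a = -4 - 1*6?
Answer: 28/5 + 14*I/5 ≈ 5.6 + 2.8*I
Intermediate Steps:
a = -10 (a = -4 - 6 = -10)
B = -4 (B = -1 - 3 = -4)
M = 2*I (M = √(-10 + 6) = √(-4) = 2*I ≈ 2.0*I)
I(q) = (-4 - 2*I)/20 (I(q) = 1/(-4 + 2*I) = (-4 - 2*I)/20)
(2*I(4²))*(-14) = (2*(-⅕ - I/10))*(-14) = (-⅖ - I/5)*(-14) = 28/5 + 14*I/5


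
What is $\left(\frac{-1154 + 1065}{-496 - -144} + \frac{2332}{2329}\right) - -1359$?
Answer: $\frac{1115147217}{819808} \approx 1360.3$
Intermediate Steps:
$\left(\frac{-1154 + 1065}{-496 - -144} + \frac{2332}{2329}\right) - -1359 = \left(- \frac{89}{-496 + 144} + 2332 \cdot \frac{1}{2329}\right) + 1359 = \left(- \frac{89}{-352} + \frac{2332}{2329}\right) + 1359 = \left(\left(-89\right) \left(- \frac{1}{352}\right) + \frac{2332}{2329}\right) + 1359 = \left(\frac{89}{352} + \frac{2332}{2329}\right) + 1359 = \frac{1028145}{819808} + 1359 = \frac{1115147217}{819808}$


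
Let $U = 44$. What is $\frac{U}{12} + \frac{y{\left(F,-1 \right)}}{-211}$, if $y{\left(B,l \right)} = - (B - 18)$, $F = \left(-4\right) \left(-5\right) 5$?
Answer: $\frac{2567}{633} \approx 4.0553$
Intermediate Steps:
$F = 100$ ($F = 20 \cdot 5 = 100$)
$y{\left(B,l \right)} = 18 - B$ ($y{\left(B,l \right)} = - (-18 + B) = 18 - B$)
$\frac{U}{12} + \frac{y{\left(F,-1 \right)}}{-211} = \frac{44}{12} + \frac{18 - 100}{-211} = 44 \cdot \frac{1}{12} + \left(18 - 100\right) \left(- \frac{1}{211}\right) = \frac{11}{3} - - \frac{82}{211} = \frac{11}{3} + \frac{82}{211} = \frac{2567}{633}$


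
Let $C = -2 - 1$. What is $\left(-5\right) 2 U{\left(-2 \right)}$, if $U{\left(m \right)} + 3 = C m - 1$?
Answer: $-20$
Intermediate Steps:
$C = -3$ ($C = -2 - 1 = -3$)
$U{\left(m \right)} = -4 - 3 m$ ($U{\left(m \right)} = -3 - \left(1 + 3 m\right) = -4 - 3 m$)
$\left(-5\right) 2 U{\left(-2 \right)} = \left(-5\right) 2 \left(-4 - -6\right) = - 10 \left(-4 + 6\right) = \left(-10\right) 2 = -20$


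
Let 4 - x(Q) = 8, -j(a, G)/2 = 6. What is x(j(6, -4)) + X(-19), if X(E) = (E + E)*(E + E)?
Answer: 1440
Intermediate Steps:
j(a, G) = -12 (j(a, G) = -2*6 = -12)
x(Q) = -4 (x(Q) = 4 - 1*8 = 4 - 8 = -4)
X(E) = 4*E² (X(E) = (2*E)*(2*E) = 4*E²)
x(j(6, -4)) + X(-19) = -4 + 4*(-19)² = -4 + 4*361 = -4 + 1444 = 1440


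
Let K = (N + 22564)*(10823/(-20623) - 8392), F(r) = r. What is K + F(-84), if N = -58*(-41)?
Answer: -4316939123070/20623 ≈ -2.0933e+8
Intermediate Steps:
N = 2378
K = -4316937390738/20623 (K = (2378 + 22564)*(10823/(-20623) - 8392) = 24942*(10823*(-1/20623) - 8392) = 24942*(-10823/20623 - 8392) = 24942*(-173079039/20623) = -4316937390738/20623 ≈ -2.0933e+8)
K + F(-84) = -4316937390738/20623 - 84 = -4316939123070/20623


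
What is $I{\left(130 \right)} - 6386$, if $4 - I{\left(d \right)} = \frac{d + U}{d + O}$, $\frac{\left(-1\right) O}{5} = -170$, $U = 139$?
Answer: $- \frac{6254629}{980} \approx -6382.3$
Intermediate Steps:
$O = 850$ ($O = \left(-5\right) \left(-170\right) = 850$)
$I{\left(d \right)} = 4 - \frac{139 + d}{850 + d}$ ($I{\left(d \right)} = 4 - \frac{d + 139}{d + 850} = 4 - \frac{139 + d}{850 + d}$)
$I{\left(130 \right)} - 6386 = \frac{3 \left(1087 + 130\right)}{850 + 130} - 6386 = 3 \cdot \frac{1}{980} \cdot 1217 - 6386 = \frac{3651}{980} - 6386 = - \frac{6254629}{980}$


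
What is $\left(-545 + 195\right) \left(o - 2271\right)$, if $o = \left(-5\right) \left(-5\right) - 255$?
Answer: $875350$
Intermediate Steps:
$o = -230$ ($o = 25 - 255 = -230$)
$\left(-545 + 195\right) \left(o - 2271\right) = \left(-545 + 195\right) \left(-230 - 2271\right) = \left(-350\right) \left(-2501\right) = 875350$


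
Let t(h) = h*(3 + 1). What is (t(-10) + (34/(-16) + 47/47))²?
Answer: 108241/64 ≈ 1691.3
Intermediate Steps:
t(h) = 4*h (t(h) = h*4 = 4*h)
(t(-10) + (34/(-16) + 47/47))² = (4*(-10) + (34/(-16) + 47/47))² = (-40 + (34*(-1/16) + 47*(1/47)))² = (-40 + (-17/8 + 1))² = (-40 - 9/8)² = (-329/8)² = 108241/64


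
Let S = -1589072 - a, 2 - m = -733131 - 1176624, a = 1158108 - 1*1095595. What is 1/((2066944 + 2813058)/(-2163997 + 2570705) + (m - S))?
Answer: 203354/724215581069 ≈ 2.8079e-7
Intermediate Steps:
a = 62513 (a = 1158108 - 1095595 = 62513)
m = 1909757 (m = 2 - (-733131 - 1176624) = 2 - 1*(-1909755) = 2 + 1909755 = 1909757)
S = -1651585 (S = -1589072 - 1*62513 = -1589072 - 62513 = -1651585)
1/((2066944 + 2813058)/(-2163997 + 2570705) + (m - S)) = 1/((2066944 + 2813058)/(-2163997 + 2570705) + (1909757 - 1*(-1651585))) = 1/(4880002/406708 + (1909757 + 1651585)) = 1/(4880002*(1/406708) + 3561342) = 1/(2440001/203354 + 3561342) = 1/(724215581069/203354) = 203354/724215581069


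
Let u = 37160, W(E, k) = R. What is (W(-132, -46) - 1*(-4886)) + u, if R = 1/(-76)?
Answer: 3195495/76 ≈ 42046.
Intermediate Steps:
R = -1/76 ≈ -0.013158
W(E, k) = -1/76
(W(-132, -46) - 1*(-4886)) + u = (-1/76 - 1*(-4886)) + 37160 = (-1/76 + 4886) + 37160 = 371335/76 + 37160 = 3195495/76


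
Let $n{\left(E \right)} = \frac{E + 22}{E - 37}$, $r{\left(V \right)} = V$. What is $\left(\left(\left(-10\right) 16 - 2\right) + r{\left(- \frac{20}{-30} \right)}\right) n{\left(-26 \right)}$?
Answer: $- \frac{1936}{189} \approx -10.243$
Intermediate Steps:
$n{\left(E \right)} = \frac{22 + E}{-37 + E}$
$\left(\left(\left(-10\right) 16 - 2\right) + r{\left(- \frac{20}{-30} \right)}\right) n{\left(-26 \right)} = \left(\left(\left(-10\right) 16 - 2\right) - \frac{20}{-30}\right) \frac{22 - 26}{-37 - 26} = \left(\left(-160 - 2\right) - - \frac{2}{3}\right) \frac{1}{-63} \left(-4\right) = \left(-162 + \frac{2}{3}\right) \left(\left(- \frac{1}{63}\right) \left(-4\right)\right) = \left(- \frac{484}{3}\right) \frac{4}{63} = - \frac{1936}{189}$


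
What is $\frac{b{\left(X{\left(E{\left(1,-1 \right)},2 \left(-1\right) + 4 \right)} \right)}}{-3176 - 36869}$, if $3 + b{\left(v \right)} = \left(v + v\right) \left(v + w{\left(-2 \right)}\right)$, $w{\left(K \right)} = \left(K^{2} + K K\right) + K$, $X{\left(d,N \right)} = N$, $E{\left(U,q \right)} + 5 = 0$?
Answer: $- \frac{29}{40045} \approx -0.00072419$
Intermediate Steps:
$E{\left(U,q \right)} = -5$ ($E{\left(U,q \right)} = -5 + 0 = -5$)
$w{\left(K \right)} = K + 2 K^{2}$ ($w{\left(K \right)} = \left(K^{2} + K^{2}\right) + K = 2 K^{2} + K = K + 2 K^{2}$)
$b{\left(v \right)} = -3 + 2 v \left(6 + v\right)$ ($b{\left(v \right)} = -3 + \left(v + v\right) \left(v - 2 \left(1 + 2 \left(-2\right)\right)\right) = -3 + 2 v \left(v - 2 \left(1 - 4\right)\right) = -3 + 2 v \left(v - -6\right) = -3 + 2 v \left(v + 6\right) = -3 + 2 v \left(6 + v\right)$)
$\frac{b{\left(X{\left(E{\left(1,-1 \right)},2 \left(-1\right) + 4 \right)} \right)}}{-3176 - 36869} = \frac{-3 + 2 \left(2 \left(-1\right) + 4\right)^{2} + 12 \left(2 \left(-1\right) + 4\right)}{-3176 - 36869} = \frac{-3 + 2 \left(-2 + 4\right)^{2} + 12 \left(-2 + 4\right)}{-40045} = \left(-3 + 2 \cdot 2^{2} + 12 \cdot 2\right) \left(- \frac{1}{40045}\right) = \left(-3 + 2 \cdot 4 + 24\right) \left(- \frac{1}{40045}\right) = \left(-3 + 8 + 24\right) \left(- \frac{1}{40045}\right) = 29 \left(- \frac{1}{40045}\right) = - \frac{29}{40045}$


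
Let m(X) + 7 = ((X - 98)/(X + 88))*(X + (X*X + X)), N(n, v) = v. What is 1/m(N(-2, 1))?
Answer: -89/914 ≈ -0.097374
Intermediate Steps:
m(X) = -7 + (-98 + X)*(X**2 + 2*X)/(88 + X) (m(X) = -7 + ((X - 98)/(X + 88))*(X + (X*X + X)) = -7 + ((-98 + X)/(88 + X))*(X + (X**2 + X)) = -7 + ((-98 + X)/(88 + X))*(X + (X + X**2)) = -7 + ((-98 + X)/(88 + X))*(X**2 + 2*X) = -7 + (-98 + X)*(X**2 + 2*X)/(88 + X))
1/m(N(-2, 1)) = 1/((-616 + 1**3 - 203*1 - 96*1**2)/(88 + 1)) = 1/((-616 + 1 - 203 - 96*1)/89) = 1/((-616 + 1 - 203 - 96)/89) = 1/((1/89)*(-914)) = 1/(-914/89) = -89/914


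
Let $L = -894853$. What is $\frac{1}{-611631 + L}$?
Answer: $- \frac{1}{1506484} \approx -6.638 \cdot 10^{-7}$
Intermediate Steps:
$\frac{1}{-611631 + L} = \frac{1}{-611631 - 894853} = \frac{1}{-1506484} = - \frac{1}{1506484}$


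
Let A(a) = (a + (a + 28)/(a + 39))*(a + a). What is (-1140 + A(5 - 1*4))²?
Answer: 516698361/400 ≈ 1.2917e+6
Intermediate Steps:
A(a) = 2*a*(a + (28 + a)/(39 + a)) (A(a) = (a + (28 + a)/(39 + a))*(2*a) = 2*a*(a + (28 + a)/(39 + a)))
(-1140 + A(5 - 1*4))² = (-1140 + 2*(5 - 1*4)*(28 + (5 - 1*4)² + 40*(5 - 1*4))/(39 + (5 - 1*4)))² = (-1140 + 2*(5 - 4)*(28 + (5 - 4)² + 40*(5 - 4))/(39 + (5 - 4)))² = (-1140 + 2*1*(28 + 1² + 40*1)/(39 + 1))² = (-1140 + 2*1*(28 + 1 + 40)/40)² = (-1140 + 2*1*(1/40)*69)² = (-1140 + 69/20)² = (-22731/20)² = 516698361/400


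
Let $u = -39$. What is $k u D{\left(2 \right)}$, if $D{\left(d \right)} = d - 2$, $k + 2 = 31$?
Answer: $0$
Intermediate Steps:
$k = 29$ ($k = -2 + 31 = 29$)
$D{\left(d \right)} = -2 + d$ ($D{\left(d \right)} = d - 2 = -2 + d$)
$k u D{\left(2 \right)} = 29 \left(-39\right) \left(-2 + 2\right) = \left(-1131\right) 0 = 0$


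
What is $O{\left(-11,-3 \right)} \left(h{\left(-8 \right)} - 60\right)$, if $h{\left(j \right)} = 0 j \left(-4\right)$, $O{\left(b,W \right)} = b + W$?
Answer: $840$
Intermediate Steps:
$O{\left(b,W \right)} = W + b$
$h{\left(j \right)} = 0$ ($h{\left(j \right)} = 0 \left(-4\right) = 0$)
$O{\left(-11,-3 \right)} \left(h{\left(-8 \right)} - 60\right) = \left(-3 - 11\right) \left(0 - 60\right) = \left(-14\right) \left(-60\right) = 840$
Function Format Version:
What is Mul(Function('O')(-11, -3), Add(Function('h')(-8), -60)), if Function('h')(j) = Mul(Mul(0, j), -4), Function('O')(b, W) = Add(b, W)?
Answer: 840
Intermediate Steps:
Function('O')(b, W) = Add(W, b)
Function('h')(j) = 0 (Function('h')(j) = Mul(0, -4) = 0)
Mul(Function('O')(-11, -3), Add(Function('h')(-8), -60)) = Mul(Add(-3, -11), Add(0, -60)) = Mul(-14, -60) = 840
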